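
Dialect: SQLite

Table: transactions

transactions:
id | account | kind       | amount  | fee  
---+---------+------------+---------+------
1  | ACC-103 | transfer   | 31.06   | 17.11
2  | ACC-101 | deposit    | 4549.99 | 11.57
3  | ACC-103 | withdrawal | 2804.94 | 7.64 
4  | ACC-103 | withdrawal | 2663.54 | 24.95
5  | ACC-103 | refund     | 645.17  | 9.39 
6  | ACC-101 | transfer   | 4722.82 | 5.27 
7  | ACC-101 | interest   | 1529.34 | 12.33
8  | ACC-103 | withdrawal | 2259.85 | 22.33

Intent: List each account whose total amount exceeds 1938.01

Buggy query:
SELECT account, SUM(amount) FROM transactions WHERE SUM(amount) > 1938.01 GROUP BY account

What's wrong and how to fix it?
Bug: Aggregate functions cannot appear in a WHERE clause

Fix: Use HAVING (which filters groups after aggregation) instead of WHERE

Corrected query:
SELECT account, SUM(amount) FROM transactions GROUP BY account HAVING SUM(amount) > 1938.01

Result:
account | SUM(amount)
--------+------------
ACC-101 | 10802.15   
ACC-103 | 8404.56    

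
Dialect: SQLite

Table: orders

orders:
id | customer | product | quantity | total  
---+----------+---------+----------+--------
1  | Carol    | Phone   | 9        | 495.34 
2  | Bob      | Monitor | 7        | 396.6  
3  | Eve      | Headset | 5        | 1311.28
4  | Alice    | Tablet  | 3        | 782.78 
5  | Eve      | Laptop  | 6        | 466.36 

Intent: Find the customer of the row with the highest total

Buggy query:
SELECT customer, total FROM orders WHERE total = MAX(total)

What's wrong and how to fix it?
Bug: MAX(total) is an aggregate and cannot be used directly in WHERE

Fix: Use a subquery: WHERE total = (SELECT MAX(total) FROM orders)

Corrected query:
SELECT customer, total FROM orders WHERE total = (SELECT MAX(total) FROM orders)

Result:
customer | total  
---------+--------
Eve      | 1311.28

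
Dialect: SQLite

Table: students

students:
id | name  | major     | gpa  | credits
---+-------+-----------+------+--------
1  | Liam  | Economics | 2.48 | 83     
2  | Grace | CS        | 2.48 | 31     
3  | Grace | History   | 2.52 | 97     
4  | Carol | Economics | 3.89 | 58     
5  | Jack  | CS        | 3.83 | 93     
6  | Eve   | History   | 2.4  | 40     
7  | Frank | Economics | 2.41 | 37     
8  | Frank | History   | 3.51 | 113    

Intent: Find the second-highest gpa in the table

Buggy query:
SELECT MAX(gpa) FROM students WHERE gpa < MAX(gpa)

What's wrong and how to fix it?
Bug: The inner MAX is an aggregate inside WHERE, which is not allowed

Fix: Put the inner MAX in a scalar subquery

Corrected query:
SELECT MAX(gpa) FROM students WHERE gpa < (SELECT MAX(gpa) FROM students)

Result:
MAX(gpa)
--------
3.83    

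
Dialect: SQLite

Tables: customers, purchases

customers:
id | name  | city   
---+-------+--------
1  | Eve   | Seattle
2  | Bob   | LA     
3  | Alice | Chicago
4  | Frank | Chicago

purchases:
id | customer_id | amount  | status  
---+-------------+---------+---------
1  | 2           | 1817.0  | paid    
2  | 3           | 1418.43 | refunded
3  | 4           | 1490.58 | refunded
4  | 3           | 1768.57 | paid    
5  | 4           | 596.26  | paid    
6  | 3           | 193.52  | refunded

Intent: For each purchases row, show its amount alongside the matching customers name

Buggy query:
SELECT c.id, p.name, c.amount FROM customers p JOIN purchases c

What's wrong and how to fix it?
Bug: Missing join condition: each purchases row is matched to all customers rows instead of just its own

Fix: Specify the join condition linking the foreign key to the parent id

Corrected query:
SELECT c.id, p.name, c.amount FROM customers p JOIN purchases c ON c.customer_id = p.id

Result:
id | name  | amount 
---+-------+--------
1  | Bob   | 1817   
2  | Alice | 1418.43
3  | Frank | 1490.58
4  | Alice | 1768.57
5  | Frank | 596.26 
6  | Alice | 193.52 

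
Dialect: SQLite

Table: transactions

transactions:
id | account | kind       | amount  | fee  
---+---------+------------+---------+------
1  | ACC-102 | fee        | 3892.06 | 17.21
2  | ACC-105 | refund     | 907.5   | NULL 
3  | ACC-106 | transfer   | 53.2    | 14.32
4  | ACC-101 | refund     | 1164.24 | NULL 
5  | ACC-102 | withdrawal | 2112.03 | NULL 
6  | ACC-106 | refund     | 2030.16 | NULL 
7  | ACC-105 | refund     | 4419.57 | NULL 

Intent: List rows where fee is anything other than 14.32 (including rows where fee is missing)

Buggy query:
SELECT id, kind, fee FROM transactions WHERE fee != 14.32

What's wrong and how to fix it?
Bug: 'fee != 14.32' is unknown when fee is NULL, so NULL rows are silently excluded

Fix: Add an explicit OR fee IS NULL to include the missing-value rows

Corrected query:
SELECT id, kind, fee FROM transactions WHERE fee != 14.32 OR fee IS NULL

Result:
id | kind       | fee  
---+------------+------
1  | fee        | 17.21
2  | refund     | NULL 
4  | refund     | NULL 
5  | withdrawal | NULL 
6  | refund     | NULL 
7  | refund     | NULL 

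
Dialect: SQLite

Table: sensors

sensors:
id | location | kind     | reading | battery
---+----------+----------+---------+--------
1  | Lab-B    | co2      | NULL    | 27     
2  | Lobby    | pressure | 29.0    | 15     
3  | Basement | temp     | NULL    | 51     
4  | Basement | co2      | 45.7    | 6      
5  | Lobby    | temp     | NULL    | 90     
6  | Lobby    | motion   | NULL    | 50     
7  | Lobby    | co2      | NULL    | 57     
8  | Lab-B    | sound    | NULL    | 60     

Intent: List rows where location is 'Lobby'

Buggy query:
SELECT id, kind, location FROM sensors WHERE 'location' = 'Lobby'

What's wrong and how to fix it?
Bug: Single quotes denote string literals in SQL; the column name is being compared as a constant string

Fix: Remove the quotes around the column name (or use double quotes for an identifier)

Corrected query:
SELECT id, kind, location FROM sensors WHERE location = 'Lobby'

Result:
id | kind     | location
---+----------+---------
2  | pressure | Lobby   
5  | temp     | Lobby   
6  | motion   | Lobby   
7  | co2      | Lobby   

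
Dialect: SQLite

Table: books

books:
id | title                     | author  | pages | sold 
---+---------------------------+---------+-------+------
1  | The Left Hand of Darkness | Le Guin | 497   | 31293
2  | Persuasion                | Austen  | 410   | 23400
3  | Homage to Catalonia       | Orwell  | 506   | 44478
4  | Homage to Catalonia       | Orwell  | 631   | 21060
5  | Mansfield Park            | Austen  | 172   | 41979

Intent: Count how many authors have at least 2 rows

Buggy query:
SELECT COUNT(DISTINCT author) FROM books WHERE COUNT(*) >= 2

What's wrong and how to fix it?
Bug: WHERE filters individual rows, not groups, so a group-level COUNT is invalid there

Fix: Group first with HAVING COUNT(*) >= 2, then COUNT the resulting groups

Corrected query:
SELECT COUNT(*) FROM (SELECT author FROM books GROUP BY author HAVING COUNT(*) >= 2)

Result:
COUNT(*)
--------
2       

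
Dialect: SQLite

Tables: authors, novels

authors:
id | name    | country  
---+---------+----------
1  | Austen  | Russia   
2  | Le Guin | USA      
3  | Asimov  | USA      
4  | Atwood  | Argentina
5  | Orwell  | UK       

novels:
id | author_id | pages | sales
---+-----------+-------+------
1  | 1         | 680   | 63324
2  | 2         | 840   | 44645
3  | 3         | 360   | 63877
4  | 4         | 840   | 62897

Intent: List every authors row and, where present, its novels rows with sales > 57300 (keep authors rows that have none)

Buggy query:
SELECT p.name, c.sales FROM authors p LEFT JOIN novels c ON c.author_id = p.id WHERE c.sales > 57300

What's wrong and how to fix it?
Bug: Filtering c.sales in WHERE discards the NULL rows produced by LEFT JOIN, turning it into an inner join

Fix: Move the right-table condition into the ON clause so unmatched parents are kept

Corrected query:
SELECT p.name, c.sales FROM authors p LEFT JOIN novels c ON c.author_id = p.id AND c.sales > 57300

Result:
name    | sales
--------+------
Austen  | 63324
Le Guin | NULL 
Asimov  | 63877
Atwood  | 62897
Orwell  | NULL 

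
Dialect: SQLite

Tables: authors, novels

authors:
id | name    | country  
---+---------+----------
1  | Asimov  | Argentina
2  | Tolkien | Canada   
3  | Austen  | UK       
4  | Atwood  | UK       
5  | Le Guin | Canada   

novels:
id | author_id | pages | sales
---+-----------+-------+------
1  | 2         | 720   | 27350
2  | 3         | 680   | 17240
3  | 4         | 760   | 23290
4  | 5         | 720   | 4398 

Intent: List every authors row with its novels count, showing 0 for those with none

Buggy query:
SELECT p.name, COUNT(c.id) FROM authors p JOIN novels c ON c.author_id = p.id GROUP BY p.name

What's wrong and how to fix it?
Bug: An inner join excludes parents with zero children

Fix: Use LEFT JOIN so parents without children still appear (COUNT(c.id) gives 0)

Corrected query:
SELECT p.name, COUNT(c.id) FROM authors p LEFT JOIN novels c ON c.author_id = p.id GROUP BY p.name

Result:
name    | COUNT(c.id)
--------+------------
Asimov  | 0          
Atwood  | 1          
Austen  | 1          
Le Guin | 1          
Tolkien | 1          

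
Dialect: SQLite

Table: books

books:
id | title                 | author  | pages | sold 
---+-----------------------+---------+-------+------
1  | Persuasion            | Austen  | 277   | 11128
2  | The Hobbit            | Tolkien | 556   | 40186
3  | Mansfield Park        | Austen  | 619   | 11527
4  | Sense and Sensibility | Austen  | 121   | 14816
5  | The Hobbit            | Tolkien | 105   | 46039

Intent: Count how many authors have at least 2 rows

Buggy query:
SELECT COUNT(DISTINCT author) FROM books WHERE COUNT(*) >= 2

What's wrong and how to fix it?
Bug: COUNT(*) cannot appear in WHERE; the per-group count doesn't exist yet

Fix: Group first with HAVING COUNT(*) >= 2, then COUNT the resulting groups

Corrected query:
SELECT COUNT(*) FROM (SELECT author FROM books GROUP BY author HAVING COUNT(*) >= 2)

Result:
COUNT(*)
--------
2       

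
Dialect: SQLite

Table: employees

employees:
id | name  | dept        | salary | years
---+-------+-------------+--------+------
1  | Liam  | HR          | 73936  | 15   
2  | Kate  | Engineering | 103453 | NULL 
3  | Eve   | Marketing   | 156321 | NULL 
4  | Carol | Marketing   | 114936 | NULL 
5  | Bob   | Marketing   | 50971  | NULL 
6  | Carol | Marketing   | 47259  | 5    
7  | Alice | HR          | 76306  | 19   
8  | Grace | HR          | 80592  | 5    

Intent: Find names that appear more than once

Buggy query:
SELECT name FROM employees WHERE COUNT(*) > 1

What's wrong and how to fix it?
Bug: COUNT(*) is an aggregate and cannot be used in WHERE

Fix: GROUP BY name, then filter groups with HAVING COUNT(*) > 1

Corrected query:
SELECT name FROM employees GROUP BY name HAVING COUNT(*) > 1

Result:
name 
-----
Carol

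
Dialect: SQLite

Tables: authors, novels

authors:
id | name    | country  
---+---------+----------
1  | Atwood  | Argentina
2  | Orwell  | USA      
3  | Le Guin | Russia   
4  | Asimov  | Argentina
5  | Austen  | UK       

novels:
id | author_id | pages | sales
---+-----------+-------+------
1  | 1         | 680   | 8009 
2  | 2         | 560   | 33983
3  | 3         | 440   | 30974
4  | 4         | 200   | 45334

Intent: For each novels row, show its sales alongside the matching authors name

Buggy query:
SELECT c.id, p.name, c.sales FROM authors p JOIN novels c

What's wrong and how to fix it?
Bug: JOIN with no ON clause produces a cartesian product; every novels row pairs with every authors row

Fix: Specify the join condition linking the foreign key to the parent id

Corrected query:
SELECT c.id, p.name, c.sales FROM authors p JOIN novels c ON c.author_id = p.id

Result:
id | name    | sales
---+---------+------
1  | Atwood  | 8009 
2  | Orwell  | 33983
3  | Le Guin | 30974
4  | Asimov  | 45334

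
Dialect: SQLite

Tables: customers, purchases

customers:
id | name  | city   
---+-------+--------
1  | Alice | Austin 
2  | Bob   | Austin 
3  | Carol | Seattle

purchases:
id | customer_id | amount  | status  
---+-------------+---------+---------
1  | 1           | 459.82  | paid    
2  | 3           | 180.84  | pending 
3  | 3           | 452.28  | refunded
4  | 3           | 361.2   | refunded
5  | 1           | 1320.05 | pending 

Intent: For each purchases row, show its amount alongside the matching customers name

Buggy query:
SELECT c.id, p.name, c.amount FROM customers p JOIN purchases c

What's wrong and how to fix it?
Bug: JOIN with no ON clause produces a cartesian product; every purchases row pairs with every customers row

Fix: Add ON c.customer_id = p.id to the JOIN

Corrected query:
SELECT c.id, p.name, c.amount FROM customers p JOIN purchases c ON c.customer_id = p.id

Result:
id | name  | amount 
---+-------+--------
1  | Alice | 459.82 
2  | Carol | 180.84 
3  | Carol | 452.28 
4  | Carol | 361.2  
5  | Alice | 1320.05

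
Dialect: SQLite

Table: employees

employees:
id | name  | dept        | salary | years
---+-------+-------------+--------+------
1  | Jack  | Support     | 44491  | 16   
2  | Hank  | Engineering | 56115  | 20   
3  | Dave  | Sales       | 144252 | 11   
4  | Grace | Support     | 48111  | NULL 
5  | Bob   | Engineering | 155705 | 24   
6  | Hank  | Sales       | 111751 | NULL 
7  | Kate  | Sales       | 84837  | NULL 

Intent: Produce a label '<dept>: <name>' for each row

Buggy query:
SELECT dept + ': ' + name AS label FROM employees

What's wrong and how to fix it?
Bug: SQLite uses || for string concatenation; + coerces text to numbers (yielding 0)

Fix: Use the || operator for string concatenation

Corrected query:
SELECT dept || ': ' || name AS label FROM employees

Result:
label            
-----------------
Support: Jack    
Engineering: Hank
Sales: Dave      
Support: Grace   
Engineering: Bob 
Sales: Hank      
Sales: Kate      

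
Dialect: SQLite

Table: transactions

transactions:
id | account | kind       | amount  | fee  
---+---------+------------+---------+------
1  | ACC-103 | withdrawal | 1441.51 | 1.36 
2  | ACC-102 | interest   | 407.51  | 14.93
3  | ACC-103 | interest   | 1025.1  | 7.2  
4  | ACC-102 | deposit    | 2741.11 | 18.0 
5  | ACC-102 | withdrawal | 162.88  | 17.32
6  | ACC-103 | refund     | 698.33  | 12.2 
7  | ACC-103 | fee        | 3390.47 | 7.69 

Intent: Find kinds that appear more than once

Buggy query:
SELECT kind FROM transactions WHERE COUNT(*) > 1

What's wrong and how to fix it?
Bug: WHERE can't reference COUNT(*); aggregates are computed after WHERE

Fix: Group first, then use HAVING for the count condition

Corrected query:
SELECT kind FROM transactions GROUP BY kind HAVING COUNT(*) > 1

Result:
kind      
----------
interest  
withdrawal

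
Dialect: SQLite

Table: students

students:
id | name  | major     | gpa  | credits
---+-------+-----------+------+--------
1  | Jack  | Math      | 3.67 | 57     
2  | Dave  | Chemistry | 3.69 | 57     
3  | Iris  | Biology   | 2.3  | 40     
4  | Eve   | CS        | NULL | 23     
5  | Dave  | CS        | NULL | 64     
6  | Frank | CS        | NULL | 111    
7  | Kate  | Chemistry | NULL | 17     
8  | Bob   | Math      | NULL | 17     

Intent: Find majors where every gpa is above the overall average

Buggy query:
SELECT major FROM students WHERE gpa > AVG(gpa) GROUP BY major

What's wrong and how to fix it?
Bug: WHERE evaluates per row before aggregation, so AVG() is unavailable

Fix: Compute the overall average in a scalar subquery and compare each group's MIN against it in HAVING

Corrected query:
SELECT major FROM students GROUP BY major HAVING MIN(gpa) > (SELECT AVG(gpa) FROM students)

Result:
major    
---------
Chemistry
Math     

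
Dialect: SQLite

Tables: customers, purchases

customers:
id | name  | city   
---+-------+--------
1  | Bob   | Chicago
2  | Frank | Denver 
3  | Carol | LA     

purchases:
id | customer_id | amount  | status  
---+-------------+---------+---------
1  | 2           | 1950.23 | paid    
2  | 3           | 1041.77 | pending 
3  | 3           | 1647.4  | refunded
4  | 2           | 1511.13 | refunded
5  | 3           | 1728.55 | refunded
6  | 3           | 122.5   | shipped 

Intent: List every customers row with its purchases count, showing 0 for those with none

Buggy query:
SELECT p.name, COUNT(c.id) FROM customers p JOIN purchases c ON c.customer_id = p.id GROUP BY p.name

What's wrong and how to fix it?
Bug: INNER JOIN drops customers rows that have no matching purchases rows

Fix: Use LEFT JOIN so parents without children still appear (COUNT(c.id) gives 0)

Corrected query:
SELECT p.name, COUNT(c.id) FROM customers p LEFT JOIN purchases c ON c.customer_id = p.id GROUP BY p.name

Result:
name  | COUNT(c.id)
------+------------
Bob   | 0          
Carol | 4          
Frank | 2          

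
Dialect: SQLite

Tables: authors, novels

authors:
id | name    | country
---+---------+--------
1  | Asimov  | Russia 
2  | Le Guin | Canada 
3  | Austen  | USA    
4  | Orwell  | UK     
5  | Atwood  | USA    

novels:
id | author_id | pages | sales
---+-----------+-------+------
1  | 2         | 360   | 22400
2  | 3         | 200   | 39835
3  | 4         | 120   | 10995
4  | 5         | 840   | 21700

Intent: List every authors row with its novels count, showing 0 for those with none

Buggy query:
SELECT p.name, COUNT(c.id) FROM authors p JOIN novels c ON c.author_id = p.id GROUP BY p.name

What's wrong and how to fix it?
Bug: An inner join excludes parents with zero children

Fix: Switch to LEFT JOIN to retain unmatched parent rows

Corrected query:
SELECT p.name, COUNT(c.id) FROM authors p LEFT JOIN novels c ON c.author_id = p.id GROUP BY p.name

Result:
name    | COUNT(c.id)
--------+------------
Asimov  | 0          
Atwood  | 1          
Austen  | 1          
Le Guin | 1          
Orwell  | 1          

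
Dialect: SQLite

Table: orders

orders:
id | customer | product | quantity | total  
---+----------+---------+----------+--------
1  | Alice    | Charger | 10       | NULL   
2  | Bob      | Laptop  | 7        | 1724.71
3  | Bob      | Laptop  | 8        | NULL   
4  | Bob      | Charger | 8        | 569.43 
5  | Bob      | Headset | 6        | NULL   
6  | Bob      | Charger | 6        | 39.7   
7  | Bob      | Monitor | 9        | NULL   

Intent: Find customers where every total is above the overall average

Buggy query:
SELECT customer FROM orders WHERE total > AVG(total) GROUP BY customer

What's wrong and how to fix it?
Bug: AVG() is an aggregate; it can't sit directly in WHERE

Fix: Compute the overall average in a scalar subquery and compare each group's MIN against it in HAVING

Corrected query:
SELECT customer FROM orders GROUP BY customer HAVING MIN(total) > (SELECT AVG(total) FROM orders)

Result:
(no rows)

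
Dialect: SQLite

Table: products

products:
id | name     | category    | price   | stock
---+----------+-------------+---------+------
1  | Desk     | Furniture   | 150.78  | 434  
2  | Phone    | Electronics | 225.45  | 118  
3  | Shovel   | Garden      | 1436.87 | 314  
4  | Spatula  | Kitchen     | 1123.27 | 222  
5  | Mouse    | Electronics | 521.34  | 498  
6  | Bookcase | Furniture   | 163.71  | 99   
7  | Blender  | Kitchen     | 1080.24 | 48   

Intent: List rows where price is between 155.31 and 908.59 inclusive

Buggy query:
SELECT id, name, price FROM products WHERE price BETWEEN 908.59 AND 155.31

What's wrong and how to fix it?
Bug: The bounds are reversed; BETWEEN a AND b requires a <= b to match anything

Fix: Write BETWEEN 155.31 AND 908.59

Corrected query:
SELECT id, name, price FROM products WHERE price BETWEEN 155.31 AND 908.59

Result:
id | name     | price 
---+----------+-------
2  | Phone    | 225.45
5  | Mouse    | 521.34
6  | Bookcase | 163.71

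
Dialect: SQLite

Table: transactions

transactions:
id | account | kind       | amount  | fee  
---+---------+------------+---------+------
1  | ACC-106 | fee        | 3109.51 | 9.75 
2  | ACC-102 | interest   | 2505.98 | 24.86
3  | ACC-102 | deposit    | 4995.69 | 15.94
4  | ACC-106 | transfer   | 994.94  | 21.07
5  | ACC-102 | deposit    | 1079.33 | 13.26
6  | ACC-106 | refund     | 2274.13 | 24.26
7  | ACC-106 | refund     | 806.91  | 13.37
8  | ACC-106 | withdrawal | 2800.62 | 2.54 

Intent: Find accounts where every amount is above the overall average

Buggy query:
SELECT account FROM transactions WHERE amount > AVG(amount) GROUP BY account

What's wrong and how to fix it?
Bug: WHERE evaluates per row before aggregation, so AVG() is unavailable

Fix: Use a subquery for AVG and a HAVING MIN(...) filter so the condition holds for every row in the group

Corrected query:
SELECT account FROM transactions GROUP BY account HAVING MIN(amount) > (SELECT AVG(amount) FROM transactions)

Result:
(no rows)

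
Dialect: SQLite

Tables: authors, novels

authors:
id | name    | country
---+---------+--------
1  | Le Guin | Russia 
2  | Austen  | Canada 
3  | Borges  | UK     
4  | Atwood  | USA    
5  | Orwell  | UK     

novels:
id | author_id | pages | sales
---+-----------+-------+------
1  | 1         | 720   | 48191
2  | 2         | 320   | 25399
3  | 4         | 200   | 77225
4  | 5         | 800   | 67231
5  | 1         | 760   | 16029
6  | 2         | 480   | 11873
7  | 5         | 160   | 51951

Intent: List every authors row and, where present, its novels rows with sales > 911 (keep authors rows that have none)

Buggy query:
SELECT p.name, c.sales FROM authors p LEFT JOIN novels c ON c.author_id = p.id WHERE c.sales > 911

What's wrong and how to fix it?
Bug: A WHERE condition on the right-hand table after LEFT JOIN drops unmatched parents

Fix: Move the right-table condition into the ON clause so unmatched parents are kept

Corrected query:
SELECT p.name, c.sales FROM authors p LEFT JOIN novels c ON c.author_id = p.id AND c.sales > 911

Result:
name    | sales
--------+------
Le Guin | 16029
Le Guin | 48191
Austen  | 11873
Austen  | 25399
Borges  | NULL 
Atwood  | 77225
Orwell  | 51951
Orwell  | 67231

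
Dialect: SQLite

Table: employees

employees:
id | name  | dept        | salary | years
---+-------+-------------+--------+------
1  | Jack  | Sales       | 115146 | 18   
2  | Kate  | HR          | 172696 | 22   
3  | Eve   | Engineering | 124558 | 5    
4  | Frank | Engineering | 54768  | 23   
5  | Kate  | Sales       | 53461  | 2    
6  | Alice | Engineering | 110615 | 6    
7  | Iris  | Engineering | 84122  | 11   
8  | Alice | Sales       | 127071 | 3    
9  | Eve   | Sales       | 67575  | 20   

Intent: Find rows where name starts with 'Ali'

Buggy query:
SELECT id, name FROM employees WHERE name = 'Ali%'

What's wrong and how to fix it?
Bug: '=' compares the literal string including the % character; pattern matching needs LIKE

Fix: Use LIKE for wildcard pattern matching

Corrected query:
SELECT id, name FROM employees WHERE name LIKE 'Ali%'

Result:
id | name 
---+------
6  | Alice
8  | Alice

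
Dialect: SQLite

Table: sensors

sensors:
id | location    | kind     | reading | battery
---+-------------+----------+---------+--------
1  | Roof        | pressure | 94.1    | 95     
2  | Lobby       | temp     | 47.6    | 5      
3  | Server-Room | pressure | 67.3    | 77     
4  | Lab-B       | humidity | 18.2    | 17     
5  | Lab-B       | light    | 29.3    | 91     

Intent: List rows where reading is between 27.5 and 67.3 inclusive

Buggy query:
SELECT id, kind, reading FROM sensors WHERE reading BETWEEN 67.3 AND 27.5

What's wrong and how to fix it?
Bug: The bounds are reversed; BETWEEN a AND b requires a <= b to match anything

Fix: Swap the bounds so the smaller value comes first

Corrected query:
SELECT id, kind, reading FROM sensors WHERE reading BETWEEN 27.5 AND 67.3

Result:
id | kind     | reading
---+----------+--------
2  | temp     | 47.6   
3  | pressure | 67.3   
5  | light    | 29.3   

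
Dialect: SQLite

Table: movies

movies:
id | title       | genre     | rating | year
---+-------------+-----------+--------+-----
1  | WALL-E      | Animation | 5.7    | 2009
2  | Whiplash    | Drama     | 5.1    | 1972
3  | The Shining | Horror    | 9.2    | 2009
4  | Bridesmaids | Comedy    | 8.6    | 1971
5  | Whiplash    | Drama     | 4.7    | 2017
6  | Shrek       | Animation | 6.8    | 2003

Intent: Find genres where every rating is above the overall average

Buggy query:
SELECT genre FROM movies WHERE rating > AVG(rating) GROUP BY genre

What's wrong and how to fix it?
Bug: AVG() is an aggregate; it can't sit directly in WHERE

Fix: Compute the overall average in a scalar subquery and compare each group's MIN against it in HAVING

Corrected query:
SELECT genre FROM movies GROUP BY genre HAVING MIN(rating) > (SELECT AVG(rating) FROM movies)

Result:
genre 
------
Comedy
Horror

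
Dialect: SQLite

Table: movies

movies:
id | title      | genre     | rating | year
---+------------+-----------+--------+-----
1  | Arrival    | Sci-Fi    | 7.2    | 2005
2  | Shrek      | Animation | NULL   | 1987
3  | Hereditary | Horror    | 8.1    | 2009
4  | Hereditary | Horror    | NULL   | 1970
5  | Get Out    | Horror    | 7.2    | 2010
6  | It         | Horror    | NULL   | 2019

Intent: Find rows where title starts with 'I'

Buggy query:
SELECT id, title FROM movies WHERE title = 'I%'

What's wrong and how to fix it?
Bug: Wildcards only work with LIKE; '=' treats '%' as a literal character

Fix: Replace '=' with LIKE so 'I%' is treated as a pattern

Corrected query:
SELECT id, title FROM movies WHERE title LIKE 'I%'

Result:
id | title
---+------
6  | It   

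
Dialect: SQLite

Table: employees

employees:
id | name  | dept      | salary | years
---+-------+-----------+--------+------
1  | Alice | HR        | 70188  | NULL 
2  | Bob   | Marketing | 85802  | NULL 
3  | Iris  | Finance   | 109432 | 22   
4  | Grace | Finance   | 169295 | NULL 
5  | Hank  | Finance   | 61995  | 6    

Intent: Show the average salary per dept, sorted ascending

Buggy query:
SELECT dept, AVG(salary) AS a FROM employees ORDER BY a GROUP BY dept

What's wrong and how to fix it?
Bug: GROUP BY must precede ORDER BY

Fix: Reorder: SELECT … FROM … GROUP BY … ORDER BY …

Corrected query:
SELECT dept, AVG(salary) AS a FROM employees GROUP BY dept ORDER BY a

Result:
dept      | a     
----------+-------
HR        | 70188 
Marketing | 85802 
Finance   | 113574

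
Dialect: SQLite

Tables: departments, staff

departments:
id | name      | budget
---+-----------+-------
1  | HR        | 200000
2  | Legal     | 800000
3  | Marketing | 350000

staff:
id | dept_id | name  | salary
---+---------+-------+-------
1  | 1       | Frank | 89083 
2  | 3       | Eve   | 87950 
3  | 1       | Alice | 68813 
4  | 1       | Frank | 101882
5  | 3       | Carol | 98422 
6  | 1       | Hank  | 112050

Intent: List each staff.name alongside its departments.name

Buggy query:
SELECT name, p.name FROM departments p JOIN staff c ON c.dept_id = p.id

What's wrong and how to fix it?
Bug: Both tables have a 'name' column; the unqualified reference is ambiguous

Fix: Qualify the column with its table alias (c.name)

Corrected query:
SELECT c.name, p.name FROM departments p JOIN staff c ON c.dept_id = p.id

Result:
name  | name     
------+----------
Frank | HR       
Eve   | Marketing
Alice | HR       
Frank | HR       
Carol | Marketing
Hank  | HR       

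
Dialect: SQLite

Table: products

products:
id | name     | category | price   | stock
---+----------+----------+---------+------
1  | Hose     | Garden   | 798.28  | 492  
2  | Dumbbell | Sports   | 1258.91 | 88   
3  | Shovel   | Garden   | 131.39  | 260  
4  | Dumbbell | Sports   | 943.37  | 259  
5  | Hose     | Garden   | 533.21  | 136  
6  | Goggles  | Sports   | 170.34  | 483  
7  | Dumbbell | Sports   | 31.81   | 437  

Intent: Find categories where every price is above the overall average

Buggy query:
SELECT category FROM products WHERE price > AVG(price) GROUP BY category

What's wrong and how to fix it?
Bug: WHERE evaluates per row before aggregation, so AVG() is unavailable

Fix: Use a subquery for AVG and a HAVING MIN(...) filter so the condition holds for every row in the group

Corrected query:
SELECT category FROM products GROUP BY category HAVING MIN(price) > (SELECT AVG(price) FROM products)

Result:
(no rows)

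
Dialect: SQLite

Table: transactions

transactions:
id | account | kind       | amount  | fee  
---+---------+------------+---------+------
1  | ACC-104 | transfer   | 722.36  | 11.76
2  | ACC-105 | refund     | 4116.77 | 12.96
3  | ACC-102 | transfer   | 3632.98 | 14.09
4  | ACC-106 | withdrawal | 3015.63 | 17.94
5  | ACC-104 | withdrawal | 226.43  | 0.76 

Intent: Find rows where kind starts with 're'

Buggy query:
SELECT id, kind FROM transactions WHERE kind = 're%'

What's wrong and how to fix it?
Bug: '=' compares the literal string including the % character; pattern matching needs LIKE

Fix: Use LIKE for wildcard pattern matching

Corrected query:
SELECT id, kind FROM transactions WHERE kind LIKE 're%'

Result:
id | kind  
---+-------
2  | refund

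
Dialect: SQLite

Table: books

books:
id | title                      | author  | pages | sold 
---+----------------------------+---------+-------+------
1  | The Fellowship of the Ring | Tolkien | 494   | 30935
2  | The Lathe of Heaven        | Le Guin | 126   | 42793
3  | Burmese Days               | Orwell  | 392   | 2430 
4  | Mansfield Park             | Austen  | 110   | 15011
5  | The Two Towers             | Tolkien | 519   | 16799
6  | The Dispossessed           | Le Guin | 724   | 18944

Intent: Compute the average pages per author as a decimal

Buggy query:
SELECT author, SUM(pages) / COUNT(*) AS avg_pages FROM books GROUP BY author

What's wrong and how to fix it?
Bug: Both operands are integers, so '/' performs integer division and truncates

Fix: Multiply by 1.0 (or CAST to REAL) to force floating-point division

Corrected query:
SELECT author, SUM(pages) * 1.0 / COUNT(*) AS avg_pages FROM books GROUP BY author

Result:
author  | avg_pages
--------+----------
Austen  | 110      
Le Guin | 425      
Orwell  | 392      
Tolkien | 506.5    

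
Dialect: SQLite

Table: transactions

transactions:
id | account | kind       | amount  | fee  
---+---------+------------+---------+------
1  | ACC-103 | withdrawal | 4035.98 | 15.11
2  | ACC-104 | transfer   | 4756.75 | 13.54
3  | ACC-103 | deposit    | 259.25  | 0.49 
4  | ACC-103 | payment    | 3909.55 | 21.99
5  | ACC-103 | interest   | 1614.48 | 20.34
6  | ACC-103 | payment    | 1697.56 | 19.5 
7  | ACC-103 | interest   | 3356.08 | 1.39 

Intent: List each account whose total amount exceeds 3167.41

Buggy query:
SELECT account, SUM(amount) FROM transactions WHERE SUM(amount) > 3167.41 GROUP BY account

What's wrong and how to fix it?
Bug: WHERE runs before GROUP BY, so aggregates aren't available there

Fix: Use HAVING (which filters groups after aggregation) instead of WHERE

Corrected query:
SELECT account, SUM(amount) FROM transactions GROUP BY account HAVING SUM(amount) > 3167.41

Result:
account | SUM(amount)
--------+------------
ACC-103 | 14872.9    
ACC-104 | 4756.75    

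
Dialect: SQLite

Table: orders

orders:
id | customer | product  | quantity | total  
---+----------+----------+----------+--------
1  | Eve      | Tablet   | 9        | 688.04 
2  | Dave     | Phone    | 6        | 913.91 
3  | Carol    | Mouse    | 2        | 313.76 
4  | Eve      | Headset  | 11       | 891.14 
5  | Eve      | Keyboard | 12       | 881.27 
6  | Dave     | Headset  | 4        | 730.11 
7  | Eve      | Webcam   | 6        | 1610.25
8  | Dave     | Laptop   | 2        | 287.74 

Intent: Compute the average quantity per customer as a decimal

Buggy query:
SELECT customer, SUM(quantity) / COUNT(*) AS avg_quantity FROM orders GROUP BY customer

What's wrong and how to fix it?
Bug: Both operands are integers, so '/' performs integer division and truncates

Fix: Multiply by 1.0 (or CAST to REAL) to force floating-point division

Corrected query:
SELECT customer, SUM(quantity) * 1.0 / COUNT(*) AS avg_quantity FROM orders GROUP BY customer

Result:
customer | avg_quantity
---------+-------------
Carol    | 2           
Dave     | 4           
Eve      | 9.5         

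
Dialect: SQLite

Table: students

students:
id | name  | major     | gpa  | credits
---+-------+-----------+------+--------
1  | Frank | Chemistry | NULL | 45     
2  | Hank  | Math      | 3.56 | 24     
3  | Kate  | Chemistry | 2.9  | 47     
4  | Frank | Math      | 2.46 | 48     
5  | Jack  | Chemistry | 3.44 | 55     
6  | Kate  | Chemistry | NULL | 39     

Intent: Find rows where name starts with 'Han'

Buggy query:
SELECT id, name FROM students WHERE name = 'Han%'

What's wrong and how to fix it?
Bug: Wildcards only work with LIKE; '=' treats '%' as a literal character

Fix: Use LIKE for wildcard pattern matching

Corrected query:
SELECT id, name FROM students WHERE name LIKE 'Han%'

Result:
id | name
---+-----
2  | Hank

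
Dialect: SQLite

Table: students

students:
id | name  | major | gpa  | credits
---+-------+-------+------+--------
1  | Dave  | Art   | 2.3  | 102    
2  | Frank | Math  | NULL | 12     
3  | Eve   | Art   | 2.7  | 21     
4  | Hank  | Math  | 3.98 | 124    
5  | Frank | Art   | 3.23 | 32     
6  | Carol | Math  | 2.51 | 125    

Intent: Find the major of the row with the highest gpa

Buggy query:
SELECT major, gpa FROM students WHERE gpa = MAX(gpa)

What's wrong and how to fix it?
Bug: WHERE is evaluated per row; an aggregate over the whole table isn't defined there

Fix: Wrap MAX in a scalar subquery so WHERE compares against a single value

Corrected query:
SELECT major, gpa FROM students WHERE gpa = (SELECT MAX(gpa) FROM students)

Result:
major | gpa 
------+-----
Math  | 3.98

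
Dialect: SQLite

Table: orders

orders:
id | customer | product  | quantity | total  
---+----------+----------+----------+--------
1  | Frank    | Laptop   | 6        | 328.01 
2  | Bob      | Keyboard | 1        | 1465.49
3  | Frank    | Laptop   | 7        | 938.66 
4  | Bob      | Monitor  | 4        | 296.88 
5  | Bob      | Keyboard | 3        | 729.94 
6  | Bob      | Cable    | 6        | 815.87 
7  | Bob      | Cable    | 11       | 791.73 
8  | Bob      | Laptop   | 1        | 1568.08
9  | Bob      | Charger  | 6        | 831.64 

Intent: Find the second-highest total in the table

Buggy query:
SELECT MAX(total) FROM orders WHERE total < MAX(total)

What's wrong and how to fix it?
Bug: The inner MAX is an aggregate inside WHERE, which is not allowed

Fix: Put the inner MAX in a scalar subquery

Corrected query:
SELECT MAX(total) FROM orders WHERE total < (SELECT MAX(total) FROM orders)

Result:
MAX(total)
----------
1465.49   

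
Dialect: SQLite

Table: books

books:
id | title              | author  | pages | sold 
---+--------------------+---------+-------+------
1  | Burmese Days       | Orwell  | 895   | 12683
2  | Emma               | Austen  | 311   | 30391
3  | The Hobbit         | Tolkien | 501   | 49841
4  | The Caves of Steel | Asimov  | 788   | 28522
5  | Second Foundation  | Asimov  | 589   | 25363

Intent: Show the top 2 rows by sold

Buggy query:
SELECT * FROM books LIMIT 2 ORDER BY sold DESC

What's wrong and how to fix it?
Bug: ORDER BY cannot follow LIMIT; LIMIT is the final clause

Fix: Sort with ORDER BY, then apply LIMIT

Corrected query:
SELECT * FROM books ORDER BY sold DESC LIMIT 2

Result:
id | title      | author  | pages | sold 
---+------------+---------+-------+------
3  | The Hobbit | Tolkien | 501   | 49841
2  | Emma       | Austen  | 311   | 30391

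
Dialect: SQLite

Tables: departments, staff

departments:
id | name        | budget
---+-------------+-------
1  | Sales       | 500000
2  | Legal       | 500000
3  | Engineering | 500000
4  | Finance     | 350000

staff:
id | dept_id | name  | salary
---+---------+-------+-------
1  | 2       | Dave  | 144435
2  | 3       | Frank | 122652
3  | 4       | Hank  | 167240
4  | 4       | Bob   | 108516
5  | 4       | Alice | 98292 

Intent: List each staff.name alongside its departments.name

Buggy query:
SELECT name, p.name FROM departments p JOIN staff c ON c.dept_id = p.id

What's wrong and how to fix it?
Bug: Both tables have a 'name' column; the unqualified reference is ambiguous

Fix: Qualify the column with its table alias (c.name)

Corrected query:
SELECT c.name, p.name FROM departments p JOIN staff c ON c.dept_id = p.id

Result:
name  | name       
------+------------
Dave  | Legal      
Frank | Engineering
Hank  | Finance    
Bob   | Finance    
Alice | Finance    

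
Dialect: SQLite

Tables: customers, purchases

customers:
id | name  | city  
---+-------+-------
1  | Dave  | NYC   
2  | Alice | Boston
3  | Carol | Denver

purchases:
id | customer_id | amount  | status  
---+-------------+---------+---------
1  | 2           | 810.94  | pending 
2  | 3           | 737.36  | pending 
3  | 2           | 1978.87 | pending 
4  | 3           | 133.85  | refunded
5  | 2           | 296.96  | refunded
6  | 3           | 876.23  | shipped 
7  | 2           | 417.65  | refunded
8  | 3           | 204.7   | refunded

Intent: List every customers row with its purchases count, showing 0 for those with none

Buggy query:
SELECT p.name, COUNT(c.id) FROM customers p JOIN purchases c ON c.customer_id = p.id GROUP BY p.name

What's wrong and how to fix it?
Bug: INNER JOIN drops customers rows that have no matching purchases rows

Fix: Use LEFT JOIN so parents without children still appear (COUNT(c.id) gives 0)

Corrected query:
SELECT p.name, COUNT(c.id) FROM customers p LEFT JOIN purchases c ON c.customer_id = p.id GROUP BY p.name

Result:
name  | COUNT(c.id)
------+------------
Alice | 4          
Carol | 4          
Dave  | 0          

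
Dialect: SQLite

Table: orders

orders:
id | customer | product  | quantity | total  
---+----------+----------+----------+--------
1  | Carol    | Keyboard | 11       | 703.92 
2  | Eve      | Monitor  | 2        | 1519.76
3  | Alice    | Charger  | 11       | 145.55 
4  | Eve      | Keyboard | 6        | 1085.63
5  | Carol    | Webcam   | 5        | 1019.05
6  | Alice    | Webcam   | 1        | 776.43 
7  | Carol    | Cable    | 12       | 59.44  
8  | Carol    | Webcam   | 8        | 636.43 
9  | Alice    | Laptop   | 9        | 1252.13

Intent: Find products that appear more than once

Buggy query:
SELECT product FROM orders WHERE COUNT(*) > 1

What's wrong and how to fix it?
Bug: WHERE can't reference COUNT(*); aggregates are computed after WHERE

Fix: GROUP BY product, then filter groups with HAVING COUNT(*) > 1

Corrected query:
SELECT product FROM orders GROUP BY product HAVING COUNT(*) > 1

Result:
product 
--------
Keyboard
Webcam  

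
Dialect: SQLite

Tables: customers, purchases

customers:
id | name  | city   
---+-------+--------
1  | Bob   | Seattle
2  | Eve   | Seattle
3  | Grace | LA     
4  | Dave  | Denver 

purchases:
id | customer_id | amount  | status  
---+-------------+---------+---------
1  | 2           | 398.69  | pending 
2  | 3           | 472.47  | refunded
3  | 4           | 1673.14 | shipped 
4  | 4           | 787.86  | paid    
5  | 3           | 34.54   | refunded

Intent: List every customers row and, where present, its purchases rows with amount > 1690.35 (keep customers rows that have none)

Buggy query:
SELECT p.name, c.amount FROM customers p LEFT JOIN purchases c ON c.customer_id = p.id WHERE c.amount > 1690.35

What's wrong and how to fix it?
Bug: Filtering c.amount in WHERE discards the NULL rows produced by LEFT JOIN, turning it into an inner join

Fix: Put 'c.amount > 1690.35' in the JOIN's ON clause instead of WHERE

Corrected query:
SELECT p.name, c.amount FROM customers p LEFT JOIN purchases c ON c.customer_id = p.id AND c.amount > 1690.35

Result:
name  | amount
------+-------
Bob   | NULL  
Eve   | NULL  
Grace | NULL  
Dave  | NULL  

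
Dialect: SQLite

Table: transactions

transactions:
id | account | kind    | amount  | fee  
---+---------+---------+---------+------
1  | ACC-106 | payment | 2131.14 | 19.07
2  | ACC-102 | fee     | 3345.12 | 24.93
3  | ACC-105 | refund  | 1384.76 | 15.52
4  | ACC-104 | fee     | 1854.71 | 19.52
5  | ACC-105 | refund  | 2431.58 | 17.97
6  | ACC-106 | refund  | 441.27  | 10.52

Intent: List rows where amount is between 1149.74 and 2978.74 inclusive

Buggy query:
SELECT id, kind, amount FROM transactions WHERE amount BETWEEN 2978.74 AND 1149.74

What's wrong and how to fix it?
Bug: The bounds are reversed; BETWEEN a AND b requires a <= b to match anything

Fix: Write BETWEEN 1149.74 AND 2978.74

Corrected query:
SELECT id, kind, amount FROM transactions WHERE amount BETWEEN 1149.74 AND 2978.74

Result:
id | kind    | amount 
---+---------+--------
1  | payment | 2131.14
3  | refund  | 1384.76
4  | fee     | 1854.71
5  | refund  | 2431.58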